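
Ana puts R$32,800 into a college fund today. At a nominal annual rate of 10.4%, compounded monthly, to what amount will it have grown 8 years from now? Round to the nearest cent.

Periodic rate i = 0.104/12 = 0.00866667; n = 8 × 12 = 96 periods.
32,800 × (1+0.00866667)^96 = 32,800 × 2.289688 = 75,101.7513

R$75,101.75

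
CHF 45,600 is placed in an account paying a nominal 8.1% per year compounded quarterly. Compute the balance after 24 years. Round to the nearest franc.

CHF 312,463

Periodic rate i = 0.081/4 = 0.02025; n = 24 × 4 = 96 periods.
FV = 45,600 × (1 + 0.02025)^96 = 312,463.1261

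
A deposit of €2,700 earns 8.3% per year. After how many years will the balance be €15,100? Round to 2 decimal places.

(1+i)^n = 15100/2700 = 5.59259, so n = ln 5.59259 / ln 1.083 = 21.5896 years

21.59 years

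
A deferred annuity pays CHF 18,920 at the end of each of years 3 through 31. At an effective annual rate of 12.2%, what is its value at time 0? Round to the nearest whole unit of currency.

PV at t=2 (ordinary 29-year annuity): 18920 × a(29|0.122) = 18920 × 7.905752 = 149,576.8262
PV₀ = 149,576.8262 / (1+0.122)^2 = 149,576.8262 / 1.258884 = 118,817.0047

CHF 118,817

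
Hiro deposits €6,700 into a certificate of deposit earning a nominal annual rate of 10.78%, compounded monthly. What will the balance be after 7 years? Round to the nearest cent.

Periodic rate i = 0.1078/12 = 0.00898333; n = 7 × 12 = 84 periods.
FV = 6,700 × (1 + 0.00898333)^84 = 14,201.3677

€14,201.37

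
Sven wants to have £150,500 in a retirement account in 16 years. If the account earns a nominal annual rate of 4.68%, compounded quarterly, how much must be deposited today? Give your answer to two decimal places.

i = 0.0468/4 = 0.0117 per quarter; n = 16·4 = 64.
PV = 150,500 / (1 + 0.0117)^64 = 150,500 / 2.105290 = 71,486.5767

£71,486.58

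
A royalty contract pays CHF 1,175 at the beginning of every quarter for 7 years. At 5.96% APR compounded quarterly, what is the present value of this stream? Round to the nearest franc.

With 4 periods per year: i = 0.0149, n = 28.
PV = PMT · [1 − (1+i)^(−n)] / i × (1+i) = 1175 · 23.096123 = 27,137.9449
(Beginning-of-period payments → annuity-due factor ×(1+i).)

CHF 27,138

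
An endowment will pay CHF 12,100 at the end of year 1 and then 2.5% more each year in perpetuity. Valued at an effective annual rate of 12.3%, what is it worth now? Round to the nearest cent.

CHF 123,469.39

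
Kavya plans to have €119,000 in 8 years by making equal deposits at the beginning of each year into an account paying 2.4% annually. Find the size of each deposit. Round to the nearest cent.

€13,349.53

FV-annuity factor × (1+i) = 8.914168; PMT = 119000 / 8.914168 = 13,349.5348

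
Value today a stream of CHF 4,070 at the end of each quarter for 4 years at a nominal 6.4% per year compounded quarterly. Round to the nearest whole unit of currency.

CHF 57,053

Periodic rate i = 0.064/4 = 0.016; n = 4 × 4 = 16 periods.
PV = 4070 × [1 − (1+0.016)^(−16)] / 0.016 = 4070 × 14.017982 = 57,053.1860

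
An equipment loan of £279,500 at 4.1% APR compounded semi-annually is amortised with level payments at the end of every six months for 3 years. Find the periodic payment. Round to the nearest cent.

With 2 periods per year: i = 0.0205, n = 6.
PMT = 279500 / ( [1 − (1+0.0205)^(−6)] / 0.0205 ) = 279500 / 5.591991 = 49,982.1943

£49,982.19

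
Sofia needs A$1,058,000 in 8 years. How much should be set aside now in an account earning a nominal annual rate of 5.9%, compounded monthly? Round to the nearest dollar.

i = 0.059/12 = 0.00491667 per month; n = 8·12 = 96.
Discount factor = (1+0.00491667)^(−96) = 0.624475; PV = 1,058,000 × 0.624475 = 660,694.8977

A$660,695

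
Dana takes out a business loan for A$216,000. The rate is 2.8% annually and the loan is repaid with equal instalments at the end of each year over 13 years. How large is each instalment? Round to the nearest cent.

Annuity-PV factor = 10.772274; PMT = 216000 / 10.772274 = 20,051.4765

A$20,051.48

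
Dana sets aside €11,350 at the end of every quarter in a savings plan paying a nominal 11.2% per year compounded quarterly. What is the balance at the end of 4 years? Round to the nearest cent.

€225,204.67

Periodic rate i = 0.112/4 = 0.028; n = 4 × 4 = 16 periods.
FV = PMT · [(1+i)^n − 1] / i = 11350 · 19.841821 = 225,204.6680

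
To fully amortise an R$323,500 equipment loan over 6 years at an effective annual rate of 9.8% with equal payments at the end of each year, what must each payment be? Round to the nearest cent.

Annuity-PV factor = 4.380906; PMT = 323500 / 4.380906 = 73,843.1719

R$73,843.17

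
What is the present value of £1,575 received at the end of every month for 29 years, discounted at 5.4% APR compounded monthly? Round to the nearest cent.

With 12 periods per year: i = 0.0045, n = 348.
PV = 1575 × [1 − (1+0.0045)^(−348)] / 0.0045 = 1575 × 175.641310 = 276,635.0633

£276,635.06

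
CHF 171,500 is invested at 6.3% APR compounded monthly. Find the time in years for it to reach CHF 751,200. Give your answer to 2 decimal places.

23.51 years

Periodic rate i = 0.063/12 = 0.00525.
n = ln(751200/171500) / ln(1+0.00525) = ln(4.38017) / 0.005236 = 282.0881 months
= 282.0881/12 years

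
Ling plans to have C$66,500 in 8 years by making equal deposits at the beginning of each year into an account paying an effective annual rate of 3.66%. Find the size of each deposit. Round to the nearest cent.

C$7,047.08

PMT = 66500 / ( [(1+0.0366)^8 − 1] / 0.0366 × (1+i) ) = 66500 / 9.436532 = 7,047.0802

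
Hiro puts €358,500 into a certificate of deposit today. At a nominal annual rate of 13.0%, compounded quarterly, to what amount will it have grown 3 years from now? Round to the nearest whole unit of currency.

€526,223

With 4 periods per year: i = 0.0325, n = 12.
358,500 × (1+0.0325)^12 = 358,500 × 1.467847 = 526,223.0700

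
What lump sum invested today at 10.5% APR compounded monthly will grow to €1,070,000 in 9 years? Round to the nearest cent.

€417,600.13

i = 0.105/12 = 0.00875 per month; n = 9·12 = 108.
PV = 1,070,000 / (1 + 0.00875)^108 = 1,070,000 / 2.562260 = 417,600.1277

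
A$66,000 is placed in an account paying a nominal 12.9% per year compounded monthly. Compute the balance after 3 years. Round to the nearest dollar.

With 12 periods per year: i = 0.01075, n = 36.
FV = PV·(1+i)^n = 66,000 × 1.469518 = 96,988.2081

A$96,988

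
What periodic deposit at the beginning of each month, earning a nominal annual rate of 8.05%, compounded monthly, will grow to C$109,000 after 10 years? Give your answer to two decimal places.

C$590.18

With 12 periods per year: i = 0.00670833, n = 120.
PMT = 109000 / ( [(1+0.00670833)^120 − 1] / 0.00670833 × (1+i) ) = 109000 / 184.687905 = 590.1848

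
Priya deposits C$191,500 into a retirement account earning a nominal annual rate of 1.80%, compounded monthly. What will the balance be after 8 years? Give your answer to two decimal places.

With 12 periods per year: i = 0.0015, n = 96.
191,500 × (1+0.0015)^96 = 191,500 × 1.154760 = 221,136.4466

C$221,136.45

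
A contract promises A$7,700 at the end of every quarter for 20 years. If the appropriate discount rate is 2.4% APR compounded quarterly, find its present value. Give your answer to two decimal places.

Periodic rate i = 0.024/4 = 0.006; n = 20 × 4 = 80 periods.
Annuity factor a(80|0.006) = 63.388079; PV = 7700 × 63.388079 = 488,088.2052

A$488,088.21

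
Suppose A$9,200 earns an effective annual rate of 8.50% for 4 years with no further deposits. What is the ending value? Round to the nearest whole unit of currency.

A$12,750

FV = PV·(1+i)^n = 9,200 × 1.385859 = 12,749.9000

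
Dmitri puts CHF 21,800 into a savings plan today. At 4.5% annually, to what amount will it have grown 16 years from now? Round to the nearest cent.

FV = PV·(1+i)^n = 21,800 × 2.022370 = 44,087.6693

CHF 44,087.67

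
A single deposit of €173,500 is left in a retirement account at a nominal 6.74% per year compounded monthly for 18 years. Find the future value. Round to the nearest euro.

€581,717

With 12 periods per year: i = 0.00561667, n = 216.
FV = PV·(1+i)^n = 173,500 × 3.352833 = 581,716.5104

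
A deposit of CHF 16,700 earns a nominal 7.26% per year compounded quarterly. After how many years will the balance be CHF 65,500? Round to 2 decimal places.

Periodic rate i = 0.0726/4 = 0.01815.
n = ln(65500/16700) / ln(1+0.01815) = ln(3.92216) / 0.017987 = 75.9783 quarters
= 75.9783/4 years

18.99 years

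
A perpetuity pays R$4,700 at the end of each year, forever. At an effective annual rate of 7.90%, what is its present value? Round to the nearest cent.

R$59,493.67

PV = C/r = 4700/0.079 = 59,493.6709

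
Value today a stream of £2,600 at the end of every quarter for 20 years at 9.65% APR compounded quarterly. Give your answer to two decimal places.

Periodic rate i = 0.0965/4 = 0.024125; n = 20 × 4 = 80 periods.
PV = 2600 × [1 − (1+0.024125)^(−80)] / 0.024125 = 2600 × 35.294825 = 91,766.5446

£91,766.54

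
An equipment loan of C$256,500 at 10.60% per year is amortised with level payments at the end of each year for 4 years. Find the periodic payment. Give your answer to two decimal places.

C$81,971.70

PMT = 256500 / ( [1 − (1+0.106)^(−4)] / 0.106 ) = 256500 / 3.129129 = 81,971.7004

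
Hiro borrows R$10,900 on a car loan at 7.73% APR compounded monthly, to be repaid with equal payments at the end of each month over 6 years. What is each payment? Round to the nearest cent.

R$189.68

i = 0.0773/12 = 0.00644167 per month; n = 6·12 = 72.
PMT = 10900 / ( [1 − (1+0.00644167)^(−72)] / 0.00644167 ) = 10900 / 57.465648 = 189.6785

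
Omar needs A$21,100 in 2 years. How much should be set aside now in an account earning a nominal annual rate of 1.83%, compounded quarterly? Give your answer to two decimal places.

Periodic rate i = 0.0183/4 = 0.004575; n = 2 × 4 = 8 periods.
PV = 21,100 / (1 + 0.004575)^8 = 21,100 / 1.037191 = 20,343.3995

A$20,343.40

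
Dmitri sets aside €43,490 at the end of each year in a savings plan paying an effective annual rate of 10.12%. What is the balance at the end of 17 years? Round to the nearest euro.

FV = 43490 × [(1+0.1012)^17 − 1] / 0.1012 = 43490 × 40.998323 = 1,783,017.0664

€1,783,017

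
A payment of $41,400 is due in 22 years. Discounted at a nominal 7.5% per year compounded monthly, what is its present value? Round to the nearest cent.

i = 0.075/12 = 0.00625 per month; n = 22·12 = 264.
PV = FV·(1+i)^(−n) = 41,400 × 0.193039 = 7,991.7978

$7,991.80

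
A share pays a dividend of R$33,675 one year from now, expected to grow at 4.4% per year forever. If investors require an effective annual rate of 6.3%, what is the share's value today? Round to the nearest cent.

PV = D₁/(r − g) = 33675/(0.063 − 0.044) = 1,772,368.4211

R$1,772,368.42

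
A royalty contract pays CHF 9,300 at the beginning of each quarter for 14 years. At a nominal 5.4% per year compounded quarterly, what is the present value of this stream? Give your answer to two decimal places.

i = 0.054/4 = 0.0135 per quarter; n = 14·4 = 56.
Annuity factor a(56|0.0135) × (1+i) = 39.644999; PV = 9300 × 39.644999 = 368,698.4905
(Beginning-of-period payments → annuity-due factor ×(1+i).)

CHF 368,698.49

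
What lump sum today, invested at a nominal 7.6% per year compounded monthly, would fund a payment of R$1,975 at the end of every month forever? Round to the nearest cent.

Periodic rate i = 0.076/12 = 0.00633333.
PV = C/r = 1975/0.00633333 = 311,842.1053

R$311,842.11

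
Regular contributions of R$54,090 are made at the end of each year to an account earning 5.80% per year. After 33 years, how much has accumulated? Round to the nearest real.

FV = 54090 × [(1+0.058)^33 − 1] / 0.058 = 54090 × 93.573746 = 5,061,403.9020

R$5,061,404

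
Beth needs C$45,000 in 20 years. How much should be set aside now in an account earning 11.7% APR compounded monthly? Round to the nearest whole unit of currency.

i = 0.117/12 = 0.00975 per month; n = 20·12 = 240.
PV = FV·(1+i)^(−n) = 45,000 × 0.097426 = 4,384.1527

C$4,384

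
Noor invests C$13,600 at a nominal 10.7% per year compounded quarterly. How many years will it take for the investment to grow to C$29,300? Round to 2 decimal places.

7.27 years

Periodic rate i = 0.107/4 = 0.02675.
(1+i)^n = 29300/13600 = 2.15441, so n = ln 2.15441 / ln 1.02675 = 29.0743 quarters
= 29.0743/4 years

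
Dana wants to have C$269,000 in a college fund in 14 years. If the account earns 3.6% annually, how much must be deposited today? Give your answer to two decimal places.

C$163,951.62

Discount factor = (1+0.036)^(−14) = 0.609486; PV = 269,000 × 0.609486 = 163,951.6170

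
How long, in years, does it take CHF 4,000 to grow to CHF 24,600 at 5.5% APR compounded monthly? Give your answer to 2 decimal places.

Periodic rate i = 0.055/12 = 0.00458333.
n = ln(24600/4000) / ln(1+0.00458333) = ln(6.15000) / 0.004573 = 397.2244 months
= 397.2244/12 years

33.10 years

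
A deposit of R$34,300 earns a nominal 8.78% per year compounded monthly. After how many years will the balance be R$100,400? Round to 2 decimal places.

12.28 years

Periodic rate i = 0.0878/12 = 0.00731667.
(1+i)^n = 100400/34300 = 2.92711, so n = ln 2.92711 / ln 1.00732 = 147.3268 months
= 147.3268/12 years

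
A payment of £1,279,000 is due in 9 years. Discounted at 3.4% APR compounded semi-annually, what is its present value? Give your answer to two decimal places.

With 2 periods per year: i = 0.017, n = 18.
PV = FV·(1+i)^(−n) = 1,279,000 × 0.738283 = 944,263.9115

£944,263.91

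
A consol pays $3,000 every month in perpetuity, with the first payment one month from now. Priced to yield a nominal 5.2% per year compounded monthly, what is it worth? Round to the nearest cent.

Periodic rate i = 0.052/12 = 0.00433333.
PV = C/r = 3000/0.00433333 = 692,307.6923

$692,307.69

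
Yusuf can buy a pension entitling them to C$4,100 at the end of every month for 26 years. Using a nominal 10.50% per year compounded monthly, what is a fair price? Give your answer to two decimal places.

i = 0.105/12 = 0.00875 per month; n = 26·12 = 312.
PV = PMT · [1 − (1+i)^(−n)] / i = 4100 · 106.743045 = 437,646.4853

C$437,646.49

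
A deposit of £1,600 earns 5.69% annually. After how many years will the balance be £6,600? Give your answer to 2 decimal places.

n = ln(6600/1600) / ln(1+0.0569) = ln(4.12500) / 0.055340 = 25.6065 years

25.61 years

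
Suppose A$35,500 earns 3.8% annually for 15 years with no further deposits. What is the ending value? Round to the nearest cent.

35,500 × (1+0.038)^15 = 35,500 × 1.749687 = 62,113.8796

A$62,113.88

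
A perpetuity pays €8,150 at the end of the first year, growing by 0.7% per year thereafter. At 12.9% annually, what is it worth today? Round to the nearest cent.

€66,803.28

PV = PMT / (i − g) = 8150 / (0.129 − 0.007) = 8150 / 0.122000 = 66,803.2787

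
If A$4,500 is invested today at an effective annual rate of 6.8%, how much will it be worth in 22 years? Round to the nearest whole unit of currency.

A$19,133

FV = PV·(1+i)^n = 4,500 × 4.251748 = 19,132.8679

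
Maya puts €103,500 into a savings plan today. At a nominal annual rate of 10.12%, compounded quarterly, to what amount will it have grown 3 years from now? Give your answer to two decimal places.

€139,685.66

Periodic rate i = 0.1012/4 = 0.0253; n = 3 × 4 = 12 periods.
FV = 103,500 × (1 + 0.0253)^12 = 139,685.6645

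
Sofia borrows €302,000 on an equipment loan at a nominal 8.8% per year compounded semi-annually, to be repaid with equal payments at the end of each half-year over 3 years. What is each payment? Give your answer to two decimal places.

€58,362.49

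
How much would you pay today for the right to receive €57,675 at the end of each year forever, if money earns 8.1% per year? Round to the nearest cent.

PV = C/r = 57675/0.081 = 712,037.0370

€712,037.04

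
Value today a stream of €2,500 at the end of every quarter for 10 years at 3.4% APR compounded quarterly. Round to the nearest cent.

i = 0.034/4 = 0.0085 per quarter; n = 10·4 = 40.
Annuity factor a(40|0.0085) = 33.788968; PV = 2500 × 33.788968 = 84,472.4192

€84,472.42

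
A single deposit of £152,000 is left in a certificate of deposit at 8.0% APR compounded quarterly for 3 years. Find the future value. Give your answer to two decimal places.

i = 0.08/4 = 0.02 per quarter; n = 3·4 = 12.
FV = PV·(1+i)^n = 152,000 × 1.268242 = 192,772.7528

£192,772.75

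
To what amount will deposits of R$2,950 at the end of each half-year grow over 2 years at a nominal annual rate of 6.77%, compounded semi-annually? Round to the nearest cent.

R$12,412.78

Periodic rate i = 0.0677/2 = 0.03385; n = 2 × 2 = 4 periods.
Accumulation factor s(4|0.03385) = 4.207722; FV = 2950 × 4.207722 = 12,412.7801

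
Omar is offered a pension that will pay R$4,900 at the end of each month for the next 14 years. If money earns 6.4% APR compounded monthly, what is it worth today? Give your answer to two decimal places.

R$542,823.02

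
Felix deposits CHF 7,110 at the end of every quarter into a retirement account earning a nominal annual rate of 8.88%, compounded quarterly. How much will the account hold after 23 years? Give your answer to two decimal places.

CHF 2,094,174.50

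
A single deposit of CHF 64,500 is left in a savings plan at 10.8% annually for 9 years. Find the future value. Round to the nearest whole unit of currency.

FV = 64,500 × (1 + 0.108)^9 = 162,337.0158

CHF 162,337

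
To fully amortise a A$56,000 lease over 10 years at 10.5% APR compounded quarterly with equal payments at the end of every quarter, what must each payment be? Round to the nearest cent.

A$2,278.04

Periodic rate i = 0.105/4 = 0.02625; n = 10 × 4 = 40 periods.
Annuity-PV factor = 24.582484; PMT = 56000 / 24.582484 = 2,278.0448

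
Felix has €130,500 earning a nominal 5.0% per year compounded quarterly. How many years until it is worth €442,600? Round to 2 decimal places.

24.58 years

Periodic rate i = 0.05/4 = 0.0125.
(1+i)^n = 442600/130500 = 3.39157, so n = ln 3.39157 / ln 1.0125 = 98.3128 quarters
= 98.3128/4 years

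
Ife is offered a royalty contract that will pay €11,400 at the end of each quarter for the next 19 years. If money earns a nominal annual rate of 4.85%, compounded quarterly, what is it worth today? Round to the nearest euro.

With 4 periods per year: i = 0.012125, n = 76.
PV = 11400 × [1 − (1+0.012125)^(−76)] / 0.012125 = 11400 × 49.473563 = 563,998.6153

€563,999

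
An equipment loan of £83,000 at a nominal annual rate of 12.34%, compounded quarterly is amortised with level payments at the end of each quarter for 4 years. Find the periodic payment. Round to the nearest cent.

i = 0.1234/4 = 0.03085 per quarter; n = 4·4 = 16.
PMT = 83000 / ( [1 − (1+0.03085)^(−16)] / 0.03085 ) = 83000 / 12.479866 = 6,650.7127

£6,650.71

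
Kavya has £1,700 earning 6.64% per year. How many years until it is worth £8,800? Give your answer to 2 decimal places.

n = ln(8800/1700) / ln(1+0.0664) = ln(5.17647) / 0.064288 = 25.5741 years

25.57 years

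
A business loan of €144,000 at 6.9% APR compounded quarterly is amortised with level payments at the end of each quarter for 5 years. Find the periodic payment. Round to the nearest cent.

Periodic rate i = 0.069/4 = 0.01725; n = 5 × 4 = 20 periods.
PMT = 144000 / ( [1 − (1+0.01725)^(−20)] / 0.01725 ) = 144000 / 16.793803 = 8,574.5913

€8,574.59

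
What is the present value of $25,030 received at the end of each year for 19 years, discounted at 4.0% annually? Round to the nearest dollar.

PV = 25030 × [1 − (1+0.04)^(−19)] / 0.04 = 25030 × 13.133939 = 328,742.5032

$328,743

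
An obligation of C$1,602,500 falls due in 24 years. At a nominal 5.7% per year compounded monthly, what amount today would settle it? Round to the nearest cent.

C$409,345.25

Periodic rate i = 0.057/12 = 0.00475; n = 24 × 12 = 288 periods.
PV = 1,602,500 / (1 + 0.00475)^288 = 1,602,500 / 3.914788 = 409,345.2520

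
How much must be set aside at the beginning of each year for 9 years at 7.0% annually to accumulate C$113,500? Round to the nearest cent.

C$8,855.81

FV-annuity factor × (1+i) = 12.816448; PMT = 113500 / 12.816448 = 8,855.8078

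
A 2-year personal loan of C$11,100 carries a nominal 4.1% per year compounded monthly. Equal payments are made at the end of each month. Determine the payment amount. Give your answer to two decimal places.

With 12 periods per year: i = 0.00341667, n = 24.
Annuity-PV factor = 23.004665; PMT = 11100 / 23.004665 = 482.5108

C$482.51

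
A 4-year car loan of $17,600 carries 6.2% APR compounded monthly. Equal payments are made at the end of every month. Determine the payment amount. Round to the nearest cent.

Periodic rate i = 0.062/12 = 0.00516667; n = 4 × 12 = 48 periods.
PMT = 17600 / ( [1 − (1+0.00516667)^(−48)] / 0.00516667 ) = 17600 / 42.414515 = 414.9523

$414.95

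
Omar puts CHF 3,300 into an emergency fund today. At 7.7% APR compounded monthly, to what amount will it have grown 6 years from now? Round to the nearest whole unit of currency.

CHF 5,230

i = 0.077/12 = 0.00641667 per month; n = 6·12 = 72.
FV = 3,300 × (1 + 0.00641667)^72 = 5,230.1844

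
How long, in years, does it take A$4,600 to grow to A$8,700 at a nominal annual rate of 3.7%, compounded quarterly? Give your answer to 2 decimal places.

Periodic rate i = 0.037/4 = 0.00925.
n = ln(8700/4600) / ln(1+0.00925) = ln(1.89130) / 0.009207 = 69.2118 quarters
= 69.2118/4 years

17.30 years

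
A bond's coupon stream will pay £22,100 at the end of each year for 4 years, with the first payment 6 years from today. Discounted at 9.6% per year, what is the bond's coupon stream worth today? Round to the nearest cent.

£44,683.92

PV at t=5 (ordinary 4-year annuity): 22100 × a(4|0.096) = 22100 × 3.197509 = 70,664.9403
Discount back 5 years: 70,664.9403 × (1+0.096)^(−5) = 70,664.9403 × 0.632335 = 44,683.9159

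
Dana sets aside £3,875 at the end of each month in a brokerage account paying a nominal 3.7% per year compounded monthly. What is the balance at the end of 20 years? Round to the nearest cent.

i = 0.037/12 = 0.00308333 per month; n = 20·12 = 240.
FV = 3875 × [(1+0.00308333)^240 − 1] / 0.00308333 = 3875 × 354.665080 = 1,374,327.1845

£1,374,327.18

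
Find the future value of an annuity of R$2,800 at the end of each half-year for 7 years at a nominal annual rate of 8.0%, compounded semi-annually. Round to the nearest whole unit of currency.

With 2 periods per year: i = 0.04, n = 14.
Accumulation factor s(14|0.04) = 18.291911; FV = 2800 × 18.291911 = 51,217.3513

R$51,217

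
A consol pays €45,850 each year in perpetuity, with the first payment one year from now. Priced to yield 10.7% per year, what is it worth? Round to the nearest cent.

PV = C/r = 45850/0.107 = 428,504.6729

€428,504.67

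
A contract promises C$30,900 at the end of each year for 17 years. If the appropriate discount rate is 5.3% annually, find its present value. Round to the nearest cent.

Annuity factor a(17|0.053) = 11.025654; PV = 30900 × 11.025654 = 340,692.7083

C$340,692.71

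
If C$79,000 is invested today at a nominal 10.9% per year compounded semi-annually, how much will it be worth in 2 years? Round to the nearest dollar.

i = 0.109/2 = 0.0545 per half-year; n = 2·2 = 4.
FV = 79,000 × (1 + 0.0545)^4 = 97,681.7491

C$97,682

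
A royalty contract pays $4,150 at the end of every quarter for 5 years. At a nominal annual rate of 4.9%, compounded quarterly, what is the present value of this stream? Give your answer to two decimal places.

$73,219.40

Periodic rate i = 0.049/4 = 0.01225; n = 5 × 4 = 20 periods.
Annuity factor a(20|0.01225) = 17.643229; PV = 4150 × 17.643229 = 73,219.3996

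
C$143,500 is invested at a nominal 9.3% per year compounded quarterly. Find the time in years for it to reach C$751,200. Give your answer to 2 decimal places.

18.01 years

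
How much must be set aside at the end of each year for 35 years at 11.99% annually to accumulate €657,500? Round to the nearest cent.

€1,526.76

PMT = 657500 / ( [(1+0.1199)^35 − 1] / 0.1199 ) = 657500 / 430.649466 = 1,526.7638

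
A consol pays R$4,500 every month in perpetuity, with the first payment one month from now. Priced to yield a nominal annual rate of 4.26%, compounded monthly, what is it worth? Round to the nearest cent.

R$1,267,605.63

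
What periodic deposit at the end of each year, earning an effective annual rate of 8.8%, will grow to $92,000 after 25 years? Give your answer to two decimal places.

$1,118.83

PMT = 92000 / ( [(1+0.088)^25 − 1] / 0.088 ) = 92000 / 82.228576 = 1,118.8325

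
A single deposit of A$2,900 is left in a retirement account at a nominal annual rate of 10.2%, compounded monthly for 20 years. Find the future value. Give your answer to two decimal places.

With 12 periods per year: i = 0.0085, n = 240.
2,900 × (1+0.0085)^240 = 2,900 × 7.624592 = 22,111.3169

A$22,111.32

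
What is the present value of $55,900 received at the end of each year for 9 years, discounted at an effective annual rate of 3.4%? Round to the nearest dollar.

$427,237

PV = 55900 × [1 − (1+0.034)^(−9)] / 0.034 = 55900 × 7.642877 = 427,236.8381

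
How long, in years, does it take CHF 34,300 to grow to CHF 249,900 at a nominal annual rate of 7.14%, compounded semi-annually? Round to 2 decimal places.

Periodic rate i = 0.0714/2 = 0.0357.
n = ln(249900/34300) / ln(1+0.0357) = ln(7.28571) / 0.035078 = 56.6150 half-years
= 56.6150/2 years

28.31 years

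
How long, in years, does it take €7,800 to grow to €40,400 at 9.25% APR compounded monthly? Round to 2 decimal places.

Periodic rate i = 0.0925/12 = 0.00770833.
n = ln(40400/7800) / ln(1+0.00770833) = ln(5.17949) / 0.007679 = 214.1886 months
= 214.1886/12 years

17.85 years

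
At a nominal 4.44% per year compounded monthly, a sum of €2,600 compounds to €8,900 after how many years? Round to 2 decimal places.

Periodic rate i = 0.0444/12 = 0.0037.
(1+i)^n = 8900/2600 = 3.42308, so n = ln 3.42308 / ln 1.0037 = 333.1932 months
= 333.1932/12 years

27.77 years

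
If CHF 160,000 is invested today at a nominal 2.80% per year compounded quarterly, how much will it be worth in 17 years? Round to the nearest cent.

CHF 257,112.97

Periodic rate i = 0.028/4 = 0.007; n = 17 × 4 = 68 periods.
FV = 160,000 × (1 + 0.007)^68 = 257,112.9672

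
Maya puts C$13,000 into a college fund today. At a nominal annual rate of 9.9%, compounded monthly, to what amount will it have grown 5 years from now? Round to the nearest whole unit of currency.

C$21,283

Periodic rate i = 0.099/12 = 0.00825; n = 5 × 12 = 60 periods.
13,000 × (1+0.00825)^60 = 13,000 × 1.637170 = 21,283.2131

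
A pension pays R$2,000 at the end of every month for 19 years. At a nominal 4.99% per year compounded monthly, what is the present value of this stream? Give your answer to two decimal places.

R$294,233.76

With 12 periods per year: i = 0.00415833, n = 228.
Annuity factor a(228|0.00415833) = 147.116878; PV = 2000 × 147.116878 = 294,233.7550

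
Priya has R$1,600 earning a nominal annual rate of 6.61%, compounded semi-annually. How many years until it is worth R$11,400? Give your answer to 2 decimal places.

30.19 years

Periodic rate i = 0.0661/2 = 0.03305.
(1+i)^n = 11400/1600 = 7.12500, so n = ln 7.12500 / ln 1.03305 = 60.3898 half-years
= 60.3898/2 years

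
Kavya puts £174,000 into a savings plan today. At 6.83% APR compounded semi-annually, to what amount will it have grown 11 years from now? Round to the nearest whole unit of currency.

With 2 periods per year: i = 0.03415, n = 22.
FV = 174,000 × (1 + 0.03415)^22 = 364,239.5046

£364,240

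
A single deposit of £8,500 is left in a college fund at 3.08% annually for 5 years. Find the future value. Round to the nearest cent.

FV = PV·(1+i)^n = 8,500 × 1.163783 = 9,892.1564

£9,892.16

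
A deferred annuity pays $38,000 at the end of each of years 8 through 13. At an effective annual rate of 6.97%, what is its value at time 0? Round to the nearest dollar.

$113,124

Value one period before first payment (t=7): 38000 × [1 − (1+0.0697)^(−6)] / 0.0697 = 38000 × 4.770957 = 181,296.3785
PV₀ = 181,296.3785 / (1+0.0697)^7 = 181,296.3785 / 1.602633 = 113,124.1055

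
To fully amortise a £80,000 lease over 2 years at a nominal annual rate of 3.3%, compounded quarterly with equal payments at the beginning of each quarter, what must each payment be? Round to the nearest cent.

£10,289.92

Periodic rate i = 0.033/4 = 0.00825; n = 2 × 4 = 8 periods.
PMT = 80000 / ( [1 − (1+0.00825)^(−8)] / 0.00825 × (1+i) ) = 80000 / 7.774601 = 10,289.9166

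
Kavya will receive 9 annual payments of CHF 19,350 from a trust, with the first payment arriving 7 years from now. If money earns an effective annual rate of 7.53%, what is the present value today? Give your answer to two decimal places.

PV at t=6 (ordinary 9-year annuity): 19350 × a(9|0.0753) = 19350 × 6.370846 = 123,275.8754
PV₀ = 123,275.8754 / (1+0.0753)^6 = 123,275.8754 / 1.545887 = 79,744.4047

CHF 79,744.40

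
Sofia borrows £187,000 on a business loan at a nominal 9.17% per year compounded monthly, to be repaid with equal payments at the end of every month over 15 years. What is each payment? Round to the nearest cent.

Periodic rate i = 0.0917/12 = 0.00764167; n = 15 × 12 = 180 periods.
Annuity-PV factor = 97.617698; PMT = 187000 / 97.617698 = 1,915.6362

£1,915.64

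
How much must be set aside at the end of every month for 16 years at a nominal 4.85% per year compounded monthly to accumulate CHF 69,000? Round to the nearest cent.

CHF 238.48

With 12 periods per year: i = 0.00404167, n = 192.
PMT = 69000 / ( [(1+0.00404167)^192 − 1] / 0.00404167 ) = 69000 / 289.328254 = 238.4834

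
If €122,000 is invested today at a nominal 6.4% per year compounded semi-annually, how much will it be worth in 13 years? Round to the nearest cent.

i = 0.064/2 = 0.032 per half-year; n = 13·2 = 26.
122,000 × (1+0.032)^26 = 122,000 × 2.268152 = 276,714.5275

€276,714.53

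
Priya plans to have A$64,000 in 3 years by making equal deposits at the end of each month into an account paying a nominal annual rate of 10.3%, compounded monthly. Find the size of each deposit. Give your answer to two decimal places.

With 12 periods per year: i = 0.00858333, n = 36.
FV-annuity factor = 41.972919; PMT = 64000 / 41.972919 = 1,524.7927

A$1,524.79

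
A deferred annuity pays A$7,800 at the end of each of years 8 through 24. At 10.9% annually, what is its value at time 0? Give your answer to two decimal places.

A$28,710.82

Value one period before first payment (t=7): 7800 × [1 − (1+0.109)^(−17)] / 0.109 = 7800 × 7.594020 = 59,233.3589
PV₀ = 59,233.3589 / (1+0.109)^7 = 59,233.3589 / 2.063103 = 28,710.8161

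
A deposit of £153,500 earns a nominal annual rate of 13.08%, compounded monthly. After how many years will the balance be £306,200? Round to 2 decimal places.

Periodic rate i = 0.1308/12 = 0.0109.
(1+i)^n = 306200/153500 = 1.99479, so n = ln 1.99479 / ln 1.0109 = 63.6967 months
= 63.6967/12 years

5.31 years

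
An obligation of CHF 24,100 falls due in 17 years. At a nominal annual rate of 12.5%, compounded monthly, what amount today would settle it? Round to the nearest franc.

i = 0.125/12 = 0.0104167 per month; n = 17·12 = 204.
Discount factor = (1+0.0104167)^(−204) = 0.120753; PV = 24,100 × 0.120753 = 2,910.1461

CHF 2,910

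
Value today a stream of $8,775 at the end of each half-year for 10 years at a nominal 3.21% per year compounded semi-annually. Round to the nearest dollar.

$149,107

i = 0.0321/2 = 0.01605 per half-year; n = 10·2 = 20.
PV = PMT · [1 − (1+i)^(−n)] / i = 8775 · 16.992239 = 149,106.8993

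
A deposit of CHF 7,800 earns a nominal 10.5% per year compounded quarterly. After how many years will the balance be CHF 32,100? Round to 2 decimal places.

Periodic rate i = 0.105/4 = 0.02625.
(1+i)^n = 32100/7800 = 4.11538, so n = ln 4.11538 / ln 1.02625 = 54.5989 quarters
= 54.5989/4 years

13.65 years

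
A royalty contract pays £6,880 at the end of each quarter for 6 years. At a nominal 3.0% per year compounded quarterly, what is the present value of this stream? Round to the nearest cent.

£150,597.33

i = 0.03/4 = 0.0075 per quarter; n = 6·4 = 24.
Annuity factor a(24|0.0075) = 21.889146; PV = 6880 × 21.889146 = 150,597.3254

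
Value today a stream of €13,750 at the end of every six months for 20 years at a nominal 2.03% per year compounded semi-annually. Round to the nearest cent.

With 2 periods per year: i = 0.01015, n = 40.
PV = PMT · [1 − (1+i)^(−n)] / i = 13750 · 32.741355 = 450,193.6366

€450,193.64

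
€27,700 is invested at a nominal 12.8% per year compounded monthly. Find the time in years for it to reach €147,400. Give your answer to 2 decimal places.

Periodic rate i = 0.128/12 = 0.0106667.
(1+i)^n = 147400/27700 = 5.32130, so n = ln 5.32130 / ln 1.01067 = 157.5579 months
= 157.5579/12 years

13.13 years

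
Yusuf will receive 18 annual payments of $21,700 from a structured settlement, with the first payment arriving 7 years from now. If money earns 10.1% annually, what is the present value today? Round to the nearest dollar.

PV at t=6 (ordinary 18-year annuity): 21700 × a(18|0.101) = 21700 × 8.149100 = 176,835.4677
PV₀ = 176,835.4677 / (1+0.101)^6 = 176,835.4677 / 1.781246 = 99,276.2723

$99,276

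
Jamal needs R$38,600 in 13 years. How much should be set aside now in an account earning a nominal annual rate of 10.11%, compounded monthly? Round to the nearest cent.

i = 0.1011/12 = 0.008425 per month; n = 13·12 = 156.
PV = 38,600 / (1 + 0.008425)^156 = 38,600 / 3.701708 = 10,427.6180

R$10,427.62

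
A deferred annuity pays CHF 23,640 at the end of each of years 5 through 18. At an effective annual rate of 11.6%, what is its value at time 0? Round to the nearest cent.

CHF 103,117.02

Value one period before first payment (t=4): 23640 × [1 − (1+0.116)^(−14)] / 0.116 = 23640 × 6.766119 = 159,951.0630
PV₀ = 159,951.0630 / (1+0.116)^4 = 159,951.0630 / 1.551161 = 103,117.0196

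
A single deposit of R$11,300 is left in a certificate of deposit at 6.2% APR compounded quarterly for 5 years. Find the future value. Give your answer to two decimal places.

R$15,370.11

i = 0.062/4 = 0.0155 per quarter; n = 5·4 = 20.
11,300 × (1+0.0155)^20 = 11,300 × 1.360187 = 15,370.1108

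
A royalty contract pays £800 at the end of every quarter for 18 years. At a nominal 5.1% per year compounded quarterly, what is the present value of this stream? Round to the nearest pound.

Periodic rate i = 0.051/4 = 0.01275; n = 18 × 4 = 72 periods.
Annuity factor a(72|0.01275) = 46.930130; PV = 800 × 46.930130 = 37,544.1042

£37,544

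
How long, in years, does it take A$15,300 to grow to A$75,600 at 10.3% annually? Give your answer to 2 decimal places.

16.30 years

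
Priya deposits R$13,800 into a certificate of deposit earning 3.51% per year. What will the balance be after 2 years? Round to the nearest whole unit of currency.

R$14,786

FV = 13,800 × (1 + 0.0351)^2 = 14,785.7617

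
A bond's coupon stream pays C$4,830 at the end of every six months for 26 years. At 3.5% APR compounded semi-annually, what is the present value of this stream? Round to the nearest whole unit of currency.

C$164,025

Periodic rate i = 0.035/2 = 0.0175; n = 26 × 2 = 52 periods.
PV = 4830 × [1 − (1+0.0175)^(−52)] / 0.0175 = 4830 × 33.959719 = 164,025.4434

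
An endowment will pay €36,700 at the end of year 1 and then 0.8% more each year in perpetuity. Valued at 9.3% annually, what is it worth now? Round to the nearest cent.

PV = PMT / (i − g) = 36700 / (0.093 − 0.008) = 36700 / 0.085000 = 431,764.7059

€431,764.71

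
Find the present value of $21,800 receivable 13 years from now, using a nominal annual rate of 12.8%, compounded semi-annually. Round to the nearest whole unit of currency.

Periodic rate i = 0.128/2 = 0.064; n = 13 × 2 = 26 periods.
Discount factor = (1+0.064)^(−26) = 0.199305; PV = 21,800 × 0.199305 = 4,344.8438

$4,345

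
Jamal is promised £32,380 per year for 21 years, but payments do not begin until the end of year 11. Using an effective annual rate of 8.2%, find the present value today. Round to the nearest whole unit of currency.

£145,242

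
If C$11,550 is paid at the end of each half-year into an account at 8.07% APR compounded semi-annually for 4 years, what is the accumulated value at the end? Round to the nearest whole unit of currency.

C$106,557

i = 0.0807/2 = 0.04035 per half-year; n = 4·2 = 8.
FV = PMT · [(1+i)^n − 1] / i = 11550 · 9.225725 = 106,557.1234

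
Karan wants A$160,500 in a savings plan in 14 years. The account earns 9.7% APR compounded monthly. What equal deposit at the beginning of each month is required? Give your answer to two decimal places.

With 12 periods per year: i = 0.00808333, n = 168.
PMT = 160500 / ( [(1+0.00808333)^168 − 1] / 0.00808333 × (1+i) ) = 160500 / 357.577218 = 448.8541

A$448.85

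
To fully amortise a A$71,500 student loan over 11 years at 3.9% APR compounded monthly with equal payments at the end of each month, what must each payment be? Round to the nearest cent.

A$667.00

With 12 periods per year: i = 0.00325, n = 132.
PMT = 71500 / ( [1 − (1+0.00325)^(−132)] / 0.00325 ) = 71500 / 107.195986 = 667.0026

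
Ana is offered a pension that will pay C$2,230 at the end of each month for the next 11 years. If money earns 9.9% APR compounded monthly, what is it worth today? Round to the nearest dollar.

With 12 periods per year: i = 0.00825, n = 132.
Annuity factor a(132|0.00825) = 80.235174; PV = 2230 × 80.235174 = 178,924.4377

C$178,924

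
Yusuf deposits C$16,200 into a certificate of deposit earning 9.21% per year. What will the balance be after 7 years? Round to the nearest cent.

C$30,015.93

FV = 16,200 × (1 + 0.0921)^7 = 30,015.9342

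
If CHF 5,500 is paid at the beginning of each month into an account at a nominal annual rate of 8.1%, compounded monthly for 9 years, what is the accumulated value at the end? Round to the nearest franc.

CHF 876,043

Periodic rate i = 0.081/12 = 0.00675; n = 9 × 12 = 108 periods.
Accumulation factor s(108|0.00675) × (1+i) = 159.280563; FV = 5500 × 159.280563 = 876,043.0987
(Beginning-of-period payments → annuity-due factor ×(1+i).)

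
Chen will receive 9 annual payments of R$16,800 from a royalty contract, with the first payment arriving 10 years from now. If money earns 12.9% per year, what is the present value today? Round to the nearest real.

R$29,036

Value one period before first payment (t=9): 16800 × [1 − (1+0.129)^(−9)] / 0.129 = 16800 × 5.150791 = 86,533.2970
PV₀ = 86,533.2970 / (1+0.129)^9 = 86,533.2970 / 2.980200 = 29,036.0659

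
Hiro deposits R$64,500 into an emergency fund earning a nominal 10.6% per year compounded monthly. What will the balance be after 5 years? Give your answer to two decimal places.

R$109,326.42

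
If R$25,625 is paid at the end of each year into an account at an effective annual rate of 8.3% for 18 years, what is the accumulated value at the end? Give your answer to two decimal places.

Accumulation factor s(18|0.083) = 38.561550; FV = 25625 × 38.561550 = 988,139.7095

R$988,139.71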